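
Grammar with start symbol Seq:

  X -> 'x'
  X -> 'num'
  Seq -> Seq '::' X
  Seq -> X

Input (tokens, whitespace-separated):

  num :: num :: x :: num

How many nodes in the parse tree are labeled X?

4

[Seq [Seq [Seq [Seq [X num]] :: [X num]] :: [X x]] :: [X num]]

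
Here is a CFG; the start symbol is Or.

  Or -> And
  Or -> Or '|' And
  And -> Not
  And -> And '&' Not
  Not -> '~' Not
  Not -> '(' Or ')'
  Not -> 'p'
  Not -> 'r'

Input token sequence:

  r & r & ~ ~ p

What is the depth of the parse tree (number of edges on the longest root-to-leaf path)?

[Or [And [And [And [Not r]] & [Not r]] & [Not ~ [Not ~ [Not p]]]]]

5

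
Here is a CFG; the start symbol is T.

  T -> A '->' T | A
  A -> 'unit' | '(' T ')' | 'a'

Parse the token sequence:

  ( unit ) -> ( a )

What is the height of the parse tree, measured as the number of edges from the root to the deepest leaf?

5

[T [A ( [T [A unit]] )] -> [T [A ( [T [A a]] )]]]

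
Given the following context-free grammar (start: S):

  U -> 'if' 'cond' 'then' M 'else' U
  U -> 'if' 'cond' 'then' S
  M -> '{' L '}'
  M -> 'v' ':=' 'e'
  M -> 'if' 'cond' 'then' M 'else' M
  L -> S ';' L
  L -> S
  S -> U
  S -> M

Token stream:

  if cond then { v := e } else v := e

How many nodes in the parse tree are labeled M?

[S [M if cond then [M { [L [S [M v := e]]] }] else [M v := e]]]

4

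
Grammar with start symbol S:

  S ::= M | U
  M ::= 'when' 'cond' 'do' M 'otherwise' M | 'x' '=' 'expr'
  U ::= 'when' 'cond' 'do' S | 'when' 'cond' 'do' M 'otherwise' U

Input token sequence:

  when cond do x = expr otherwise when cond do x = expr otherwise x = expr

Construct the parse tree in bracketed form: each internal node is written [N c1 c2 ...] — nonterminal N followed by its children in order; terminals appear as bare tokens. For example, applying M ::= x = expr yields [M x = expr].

S
M
when cond do M otherwise M
when cond do x = expr otherwise M
when cond do x = expr otherwise when cond do M otherwise M
when cond do x = expr otherwise when cond do x = expr otherwise M
when cond do x = expr otherwise when cond do x = expr otherwise x = expr

[S [M when cond do [M x = expr] otherwise [M when cond do [M x = expr] otherwise [M x = expr]]]]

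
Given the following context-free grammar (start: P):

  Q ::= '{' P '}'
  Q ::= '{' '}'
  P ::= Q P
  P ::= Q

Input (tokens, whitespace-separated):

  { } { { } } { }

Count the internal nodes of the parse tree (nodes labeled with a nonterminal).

[P [Q { }] [P [Q { [P [Q { }]] }] [P [Q { }]]]]

8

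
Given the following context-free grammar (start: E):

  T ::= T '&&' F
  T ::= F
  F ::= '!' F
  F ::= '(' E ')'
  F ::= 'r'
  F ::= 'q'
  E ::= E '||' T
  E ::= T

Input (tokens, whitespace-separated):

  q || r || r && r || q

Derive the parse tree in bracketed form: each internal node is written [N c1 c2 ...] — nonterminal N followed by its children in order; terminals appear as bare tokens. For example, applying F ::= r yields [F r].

[E [E [E [E [T [F q]]] || [T [F r]]] || [T [T [F r]] && [F r]]] || [T [F q]]]

E
E || T
E || T || T
E || T || T || T
T || T || T || T
F || T || T || T
q || T || T || T
q || F || T || T
q || r || T || T
q || r || T && F || T
q || r || F && F || T
q || r || r && F || T
q || r || r && r || T
q || r || r && r || F
q || r || r && r || q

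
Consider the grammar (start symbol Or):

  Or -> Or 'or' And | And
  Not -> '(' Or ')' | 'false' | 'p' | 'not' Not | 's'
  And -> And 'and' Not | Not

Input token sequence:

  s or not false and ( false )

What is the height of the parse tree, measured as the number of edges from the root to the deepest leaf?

[Or [Or [And [Not s]]] or [And [And [Not not [Not false]]] and [Not ( [Or [And [Not false]]] )]]]

6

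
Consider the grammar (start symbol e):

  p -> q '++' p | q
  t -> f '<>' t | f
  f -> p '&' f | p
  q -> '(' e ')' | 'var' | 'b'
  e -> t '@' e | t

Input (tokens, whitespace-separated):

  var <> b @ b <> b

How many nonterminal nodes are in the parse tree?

18

[e [t [f [p [q var]]] <> [t [f [p [q b]]]]] @ [e [t [f [p [q b]]] <> [t [f [p [q b]]]]]]]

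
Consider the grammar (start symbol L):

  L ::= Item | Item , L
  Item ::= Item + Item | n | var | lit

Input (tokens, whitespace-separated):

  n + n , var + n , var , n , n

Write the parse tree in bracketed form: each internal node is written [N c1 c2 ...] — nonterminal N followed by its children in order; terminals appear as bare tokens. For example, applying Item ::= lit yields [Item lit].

[L [Item [Item n] + [Item n]] , [L [Item [Item var] + [Item n]] , [L [Item var] , [L [Item n] , [L [Item n]]]]]]

L
Item , L
Item + Item , L
n + Item , L
n + n , L
n + n , Item , L
n + n , Item + Item , L
n + n , var + Item , L
n + n , var + n , L
n + n , var + n , Item , L
n + n , var + n , var , L
n + n , var + n , var , Item , L
n + n , var + n , var , n , L
n + n , var + n , var , n , Item
n + n , var + n , var , n , n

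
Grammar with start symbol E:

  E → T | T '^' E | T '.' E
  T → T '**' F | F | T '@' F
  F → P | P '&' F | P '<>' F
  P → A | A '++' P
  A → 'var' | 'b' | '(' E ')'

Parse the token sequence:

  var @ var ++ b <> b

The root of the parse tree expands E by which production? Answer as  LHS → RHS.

[E [T [T [F [P [A var]]]] @ [F [P [A var] ++ [P [A b]]] <> [F [P [A b]]]]]]

E → T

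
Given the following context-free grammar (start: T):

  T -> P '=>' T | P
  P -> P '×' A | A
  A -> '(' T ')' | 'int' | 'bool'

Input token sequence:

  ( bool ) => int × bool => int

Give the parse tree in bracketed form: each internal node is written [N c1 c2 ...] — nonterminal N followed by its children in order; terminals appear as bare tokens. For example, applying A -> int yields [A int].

[T [P [A ( [T [P [A bool]]] )]] => [T [P [P [A int]] × [A bool]] => [T [P [A int]]]]]

T
P => T
A => T
( T ) => T
( P ) => T
( A ) => T
( bool ) => T
( bool ) => P => T
( bool ) => P × A => T
( bool ) => A × A => T
( bool ) => int × A => T
( bool ) => int × bool => T
( bool ) => int × bool => P
( bool ) => int × bool => A
( bool ) => int × bool => int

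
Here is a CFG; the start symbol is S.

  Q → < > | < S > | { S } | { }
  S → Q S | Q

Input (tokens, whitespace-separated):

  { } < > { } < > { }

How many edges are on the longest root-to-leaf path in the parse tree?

6

[S [Q { }] [S [Q < >] [S [Q { }] [S [Q < >] [S [Q { }]]]]]]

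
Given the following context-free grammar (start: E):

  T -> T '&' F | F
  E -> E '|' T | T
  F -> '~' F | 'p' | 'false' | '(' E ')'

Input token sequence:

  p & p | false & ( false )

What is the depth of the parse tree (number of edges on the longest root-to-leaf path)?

[E [E [T [T [F p]] & [F p]]] | [T [T [F false]] & [F ( [E [T [F false]]] )]]]

6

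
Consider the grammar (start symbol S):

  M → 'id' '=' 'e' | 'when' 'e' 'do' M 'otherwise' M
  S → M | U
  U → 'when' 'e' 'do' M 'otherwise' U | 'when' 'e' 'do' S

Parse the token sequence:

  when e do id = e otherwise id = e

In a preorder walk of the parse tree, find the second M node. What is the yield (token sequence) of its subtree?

[S [M when e do [M id = e] otherwise [M id = e]]]

id = e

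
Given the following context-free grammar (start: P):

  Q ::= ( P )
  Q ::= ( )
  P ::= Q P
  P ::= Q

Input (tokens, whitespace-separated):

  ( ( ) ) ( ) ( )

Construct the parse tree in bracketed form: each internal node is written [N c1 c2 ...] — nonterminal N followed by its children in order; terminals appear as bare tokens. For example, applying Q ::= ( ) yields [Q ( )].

[P [Q ( [P [Q ( )]] )] [P [Q ( )] [P [Q ( )]]]]

P
Q P
( P ) P
( Q ) P
( ( ) ) P
( ( ) ) Q P
( ( ) ) ( ) P
( ( ) ) ( ) Q
( ( ) ) ( ) ( )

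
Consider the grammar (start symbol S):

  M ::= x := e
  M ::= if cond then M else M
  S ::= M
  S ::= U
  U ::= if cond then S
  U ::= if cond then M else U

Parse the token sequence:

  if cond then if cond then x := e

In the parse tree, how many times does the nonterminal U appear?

[S [U if cond then [S [U if cond then [S [M x := e]]]]]]

2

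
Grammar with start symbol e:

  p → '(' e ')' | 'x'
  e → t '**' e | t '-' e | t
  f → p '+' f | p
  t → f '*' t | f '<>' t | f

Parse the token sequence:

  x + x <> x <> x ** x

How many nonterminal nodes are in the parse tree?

16

[e [t [f [p x] + [f [p x]]] <> [t [f [p x]] <> [t [f [p x]]]]] ** [e [t [f [p x]]]]]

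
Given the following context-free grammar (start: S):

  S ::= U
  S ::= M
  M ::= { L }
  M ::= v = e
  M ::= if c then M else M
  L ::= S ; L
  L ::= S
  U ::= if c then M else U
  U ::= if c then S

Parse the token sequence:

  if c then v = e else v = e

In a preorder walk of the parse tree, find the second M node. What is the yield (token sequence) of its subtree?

[S [M if c then [M v = e] else [M v = e]]]

v = e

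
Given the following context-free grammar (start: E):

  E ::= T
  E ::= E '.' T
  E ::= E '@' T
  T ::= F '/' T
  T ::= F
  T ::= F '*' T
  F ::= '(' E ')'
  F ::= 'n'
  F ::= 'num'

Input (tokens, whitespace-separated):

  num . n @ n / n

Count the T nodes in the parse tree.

[E [E [E [T [F num]]] . [T [F n]]] @ [T [F n] / [T [F n]]]]

4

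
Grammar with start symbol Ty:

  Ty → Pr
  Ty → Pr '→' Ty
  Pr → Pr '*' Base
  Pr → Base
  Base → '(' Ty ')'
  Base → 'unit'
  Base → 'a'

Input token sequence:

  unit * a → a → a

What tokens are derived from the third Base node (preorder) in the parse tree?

[Ty [Pr [Pr [Base unit]] * [Base a]] → [Ty [Pr [Base a]] → [Ty [Pr [Base a]]]]]

a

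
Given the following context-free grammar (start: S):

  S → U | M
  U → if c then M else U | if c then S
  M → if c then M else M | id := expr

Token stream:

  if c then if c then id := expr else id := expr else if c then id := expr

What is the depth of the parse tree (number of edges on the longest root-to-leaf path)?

[S [U if c then [M if c then [M id := expr] else [M id := expr]] else [U if c then [S [M id := expr]]]]]

5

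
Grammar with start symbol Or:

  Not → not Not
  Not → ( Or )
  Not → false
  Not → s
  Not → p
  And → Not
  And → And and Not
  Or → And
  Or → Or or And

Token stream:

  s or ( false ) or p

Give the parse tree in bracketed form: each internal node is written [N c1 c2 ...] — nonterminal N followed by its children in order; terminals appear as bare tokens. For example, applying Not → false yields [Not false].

[Or [Or [Or [And [Not s]]] or [And [Not ( [Or [And [Not false]]] )]]] or [And [Not p]]]

Or
Or or And
Or or And or And
And or And or And
Not or And or And
s or And or And
s or Not or And
s or ( Or ) or And
s or ( And ) or And
s or ( Not ) or And
s or ( false ) or And
s or ( false ) or Not
s or ( false ) or p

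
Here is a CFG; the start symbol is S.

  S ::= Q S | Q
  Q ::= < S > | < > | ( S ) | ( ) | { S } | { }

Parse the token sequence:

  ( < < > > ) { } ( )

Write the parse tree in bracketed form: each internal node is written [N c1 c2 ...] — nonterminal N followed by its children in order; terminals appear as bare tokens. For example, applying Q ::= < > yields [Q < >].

S
Q S
( S ) S
( Q ) S
( < S > ) S
( < Q > ) S
( < < > > ) S
( < < > > ) Q S
( < < > > ) { } S
( < < > > ) { } Q
( < < > > ) { } ( )

[S [Q ( [S [Q < [S [Q < >]] >]] )] [S [Q { }] [S [Q ( )]]]]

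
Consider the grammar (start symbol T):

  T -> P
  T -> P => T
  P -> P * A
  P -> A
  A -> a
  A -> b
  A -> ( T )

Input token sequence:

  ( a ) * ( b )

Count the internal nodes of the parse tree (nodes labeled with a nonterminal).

[T [P [P [A ( [T [P [A a]]] )]] * [A ( [T [P [A b]]] )]]]

11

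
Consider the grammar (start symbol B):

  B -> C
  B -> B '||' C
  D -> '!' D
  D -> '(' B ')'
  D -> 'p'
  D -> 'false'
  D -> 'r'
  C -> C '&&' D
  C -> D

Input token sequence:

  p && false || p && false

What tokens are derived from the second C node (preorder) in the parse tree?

[B [B [C [C [D p]] && [D false]]] || [C [C [D p]] && [D false]]]

p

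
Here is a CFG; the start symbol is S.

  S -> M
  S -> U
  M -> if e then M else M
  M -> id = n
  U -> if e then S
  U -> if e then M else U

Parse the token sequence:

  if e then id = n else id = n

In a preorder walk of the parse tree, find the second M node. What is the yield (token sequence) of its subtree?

id = n

[S [M if e then [M id = n] else [M id = n]]]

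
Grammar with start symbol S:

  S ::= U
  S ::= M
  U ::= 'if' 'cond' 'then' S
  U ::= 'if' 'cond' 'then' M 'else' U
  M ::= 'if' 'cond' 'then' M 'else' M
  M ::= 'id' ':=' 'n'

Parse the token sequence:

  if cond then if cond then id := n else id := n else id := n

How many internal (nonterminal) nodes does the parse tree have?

6

[S [M if cond then [M if cond then [M id := n] else [M id := n]] else [M id := n]]]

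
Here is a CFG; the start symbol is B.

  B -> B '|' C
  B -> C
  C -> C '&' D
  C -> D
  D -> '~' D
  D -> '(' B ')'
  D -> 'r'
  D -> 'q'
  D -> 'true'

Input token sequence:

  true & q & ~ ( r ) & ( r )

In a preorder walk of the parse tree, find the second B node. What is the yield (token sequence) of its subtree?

[B [C [C [C [C [D true]] & [D q]] & [D ~ [D ( [B [C [D r]]] )]]] & [D ( [B [C [D r]]] )]]]

r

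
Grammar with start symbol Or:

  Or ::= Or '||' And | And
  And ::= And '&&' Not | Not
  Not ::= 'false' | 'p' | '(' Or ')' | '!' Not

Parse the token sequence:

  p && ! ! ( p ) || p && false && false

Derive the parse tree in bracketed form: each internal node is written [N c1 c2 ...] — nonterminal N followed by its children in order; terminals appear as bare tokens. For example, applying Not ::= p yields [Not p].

Or
Or || And
And || And
And && Not || And
Not && Not || And
p && Not || And
p && ! Not || And
p && ! ! Not || And
p && ! ! ( Or ) || And
p && ! ! ( And ) || And
p && ! ! ( Not ) || And
p && ! ! ( p ) || And
p && ! ! ( p ) || And && Not
p && ! ! ( p ) || And && Not && Not
p && ! ! ( p ) || Not && Not && Not
p && ! ! ( p ) || p && Not && Not
p && ! ! ( p ) || p && false && Not
p && ! ! ( p ) || p && false && false

[Or [Or [And [And [Not p]] && [Not ! [Not ! [Not ( [Or [And [Not p]]] )]]]]] || [And [And [And [Not p]] && [Not false]] && [Not false]]]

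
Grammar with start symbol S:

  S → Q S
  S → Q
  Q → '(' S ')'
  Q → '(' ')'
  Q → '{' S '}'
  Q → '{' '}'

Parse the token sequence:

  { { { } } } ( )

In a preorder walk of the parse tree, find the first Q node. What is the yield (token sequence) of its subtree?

[S [Q { [S [Q { [S [Q { }]] }]] }] [S [Q ( )]]]

{ { { } } }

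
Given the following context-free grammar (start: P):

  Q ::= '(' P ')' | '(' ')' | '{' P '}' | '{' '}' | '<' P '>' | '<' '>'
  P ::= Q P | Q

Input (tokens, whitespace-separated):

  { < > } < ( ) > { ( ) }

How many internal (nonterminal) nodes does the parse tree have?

[P [Q { [P [Q < >]] }] [P [Q < [P [Q ( )]] >] [P [Q { [P [Q ( )]] }]]]]

12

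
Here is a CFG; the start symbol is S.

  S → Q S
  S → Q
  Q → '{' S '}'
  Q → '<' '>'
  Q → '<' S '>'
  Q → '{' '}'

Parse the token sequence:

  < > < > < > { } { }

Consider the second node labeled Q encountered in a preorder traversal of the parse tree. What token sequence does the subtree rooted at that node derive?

[S [Q < >] [S [Q < >] [S [Q < >] [S [Q { }] [S [Q { }]]]]]]

< >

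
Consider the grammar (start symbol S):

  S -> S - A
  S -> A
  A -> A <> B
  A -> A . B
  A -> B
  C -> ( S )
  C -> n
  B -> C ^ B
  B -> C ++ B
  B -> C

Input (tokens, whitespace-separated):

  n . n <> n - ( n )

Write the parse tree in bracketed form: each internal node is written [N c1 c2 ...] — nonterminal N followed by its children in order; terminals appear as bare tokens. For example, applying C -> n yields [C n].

S
S - A
A - A
A <> B - A
A . B <> B - A
B . B <> B - A
C . B <> B - A
n . B <> B - A
n . C <> B - A
n . n <> B - A
n . n <> C - A
n . n <> n - A
n . n <> n - B
n . n <> n - C
n . n <> n - ( S )
n . n <> n - ( A )
n . n <> n - ( B )
n . n <> n - ( C )
n . n <> n - ( n )

[S [S [A [A [A [B [C n]]] . [B [C n]]] <> [B [C n]]]] - [A [B [C ( [S [A [B [C n]]]] )]]]]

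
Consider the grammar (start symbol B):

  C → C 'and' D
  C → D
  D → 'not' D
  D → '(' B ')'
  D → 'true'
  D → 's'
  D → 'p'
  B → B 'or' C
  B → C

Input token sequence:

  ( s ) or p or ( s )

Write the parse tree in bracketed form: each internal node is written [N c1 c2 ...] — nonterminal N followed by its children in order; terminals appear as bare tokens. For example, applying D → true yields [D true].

B
B or C
B or C or C
C or C or C
D or C or C
( B ) or C or C
( C ) or C or C
( D ) or C or C
( s ) or C or C
( s ) or D or C
( s ) or p or C
( s ) or p or D
( s ) or p or ( B )
( s ) or p or ( C )
( s ) or p or ( D )
( s ) or p or ( s )

[B [B [B [C [D ( [B [C [D s]]] )]]] or [C [D p]]] or [C [D ( [B [C [D s]]] )]]]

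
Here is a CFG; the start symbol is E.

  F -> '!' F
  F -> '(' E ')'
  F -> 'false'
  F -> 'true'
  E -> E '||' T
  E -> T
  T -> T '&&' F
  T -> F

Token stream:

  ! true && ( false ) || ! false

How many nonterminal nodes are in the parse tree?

[E [E [T [T [F ! [F true]]] && [F ( [E [T [F false]]] )]]] || [T [F ! [F false]]]]

13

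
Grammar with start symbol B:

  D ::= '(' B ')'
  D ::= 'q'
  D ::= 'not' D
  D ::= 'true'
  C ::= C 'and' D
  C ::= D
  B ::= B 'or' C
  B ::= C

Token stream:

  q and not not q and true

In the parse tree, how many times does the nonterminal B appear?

1

[B [C [C [C [D q]] and [D not [D not [D q]]]] and [D true]]]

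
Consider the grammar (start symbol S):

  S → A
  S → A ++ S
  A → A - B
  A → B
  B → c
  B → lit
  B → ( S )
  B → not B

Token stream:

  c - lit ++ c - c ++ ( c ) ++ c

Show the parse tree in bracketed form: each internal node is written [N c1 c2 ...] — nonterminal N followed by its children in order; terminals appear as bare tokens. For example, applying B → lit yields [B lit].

S
A ++ S
A - B ++ S
B - B ++ S
c - B ++ S
c - lit ++ S
c - lit ++ A ++ S
c - lit ++ A - B ++ S
c - lit ++ B - B ++ S
c - lit ++ c - B ++ S
c - lit ++ c - c ++ S
c - lit ++ c - c ++ A ++ S
c - lit ++ c - c ++ B ++ S
c - lit ++ c - c ++ ( S ) ++ S
c - lit ++ c - c ++ ( A ) ++ S
c - lit ++ c - c ++ ( B ) ++ S
c - lit ++ c - c ++ ( c ) ++ S
c - lit ++ c - c ++ ( c ) ++ A
c - lit ++ c - c ++ ( c ) ++ B
c - lit ++ c - c ++ ( c ) ++ c

[S [A [A [B c]] - [B lit]] ++ [S [A [A [B c]] - [B c]] ++ [S [A [B ( [S [A [B c]]] )]] ++ [S [A [B c]]]]]]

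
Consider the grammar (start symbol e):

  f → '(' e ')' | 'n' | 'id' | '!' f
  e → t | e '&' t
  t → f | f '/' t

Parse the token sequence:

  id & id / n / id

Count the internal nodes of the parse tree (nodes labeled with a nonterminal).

[e [e [t [f id]]] & [t [f id] / [t [f n] / [t [f id]]]]]

10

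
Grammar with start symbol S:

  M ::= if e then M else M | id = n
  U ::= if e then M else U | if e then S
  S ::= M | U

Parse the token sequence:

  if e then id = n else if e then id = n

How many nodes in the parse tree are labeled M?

[S [U if e then [M id = n] else [U if e then [S [M id = n]]]]]

2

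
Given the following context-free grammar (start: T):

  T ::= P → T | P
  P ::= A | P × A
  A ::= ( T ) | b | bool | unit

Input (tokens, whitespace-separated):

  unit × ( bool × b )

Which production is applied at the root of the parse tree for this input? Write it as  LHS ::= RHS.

T ::= P

[T [P [P [A unit]] × [A ( [T [P [P [A bool]] × [A b]]] )]]]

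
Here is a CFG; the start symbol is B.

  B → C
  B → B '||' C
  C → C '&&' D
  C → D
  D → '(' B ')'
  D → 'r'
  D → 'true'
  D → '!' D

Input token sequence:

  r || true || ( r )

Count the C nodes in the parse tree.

4

[B [B [B [C [D r]]] || [C [D true]]] || [C [D ( [B [C [D r]]] )]]]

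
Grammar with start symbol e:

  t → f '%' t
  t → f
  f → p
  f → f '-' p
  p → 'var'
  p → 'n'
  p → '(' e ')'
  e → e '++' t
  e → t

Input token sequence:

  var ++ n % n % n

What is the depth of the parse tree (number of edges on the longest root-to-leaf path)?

6

[e [e [t [f [p var]]]] ++ [t [f [p n]] % [t [f [p n]] % [t [f [p n]]]]]]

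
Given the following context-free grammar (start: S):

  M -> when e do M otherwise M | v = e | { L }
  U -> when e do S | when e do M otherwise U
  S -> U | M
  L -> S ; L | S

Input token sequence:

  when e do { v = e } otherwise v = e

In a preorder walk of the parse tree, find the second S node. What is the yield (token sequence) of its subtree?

[S [M when e do [M { [L [S [M v = e]]] }] otherwise [M v = e]]]

v = e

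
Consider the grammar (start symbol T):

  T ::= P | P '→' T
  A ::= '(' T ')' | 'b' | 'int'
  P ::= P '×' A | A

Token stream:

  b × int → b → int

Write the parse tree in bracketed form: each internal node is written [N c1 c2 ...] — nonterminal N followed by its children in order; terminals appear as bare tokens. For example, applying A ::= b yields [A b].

[T [P [P [A b]] × [A int]] → [T [P [A b]] → [T [P [A int]]]]]

T
P → T
P × A → T
A × A → T
b × A → T
b × int → T
b × int → P → T
b × int → A → T
b × int → b → T
b × int → b → P
b × int → b → A
b × int → b → int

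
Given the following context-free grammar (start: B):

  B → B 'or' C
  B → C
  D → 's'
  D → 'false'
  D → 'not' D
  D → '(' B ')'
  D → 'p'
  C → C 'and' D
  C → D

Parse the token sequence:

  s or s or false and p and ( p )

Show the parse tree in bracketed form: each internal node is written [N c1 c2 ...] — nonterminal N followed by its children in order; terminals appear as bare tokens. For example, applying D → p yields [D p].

B
B or C
B or C or C
C or C or C
D or C or C
s or C or C
s or D or C
s or s or C
s or s or C and D
s or s or C and D and D
s or s or D and D and D
s or s or false and D and D
s or s or false and p and D
s or s or false and p and ( B )
s or s or false and p and ( C )
s or s or false and p and ( D )
s or s or false and p and ( p )

[B [B [B [C [D s]]] or [C [D s]]] or [C [C [C [D false]] and [D p]] and [D ( [B [C [D p]]] )]]]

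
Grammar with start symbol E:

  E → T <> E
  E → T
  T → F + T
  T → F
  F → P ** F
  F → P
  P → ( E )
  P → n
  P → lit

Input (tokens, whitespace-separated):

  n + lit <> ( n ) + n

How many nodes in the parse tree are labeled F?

5

[E [T [F [P n]] + [T [F [P lit]]]] <> [E [T [F [P ( [E [T [F [P n]]]] )]] + [T [F [P n]]]]]]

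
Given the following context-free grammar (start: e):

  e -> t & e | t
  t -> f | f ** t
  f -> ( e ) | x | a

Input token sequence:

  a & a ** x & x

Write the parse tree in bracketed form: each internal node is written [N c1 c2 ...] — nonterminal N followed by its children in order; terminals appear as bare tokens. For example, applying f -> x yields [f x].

e
t & e
f & e
a & e
a & t & e
a & f ** t & e
a & a ** t & e
a & a ** f & e
a & a ** x & e
a & a ** x & t
a & a ** x & f
a & a ** x & x

[e [t [f a]] & [e [t [f a] ** [t [f x]]] & [e [t [f x]]]]]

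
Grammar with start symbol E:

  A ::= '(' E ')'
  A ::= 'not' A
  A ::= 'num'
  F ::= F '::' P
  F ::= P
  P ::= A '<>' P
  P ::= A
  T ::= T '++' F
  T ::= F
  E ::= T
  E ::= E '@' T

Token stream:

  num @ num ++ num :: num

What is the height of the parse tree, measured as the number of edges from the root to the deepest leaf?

[E [E [T [F [P [A num]]]]] @ [T [T [F [P [A num]]]] ++ [F [F [P [A num]]] :: [P [A num]]]]]

6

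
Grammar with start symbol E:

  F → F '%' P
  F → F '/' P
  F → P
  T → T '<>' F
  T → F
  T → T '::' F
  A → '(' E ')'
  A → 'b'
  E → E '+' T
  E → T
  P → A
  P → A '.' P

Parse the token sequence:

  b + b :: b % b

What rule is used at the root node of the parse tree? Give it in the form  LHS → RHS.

[E [E [T [F [P [A b]]]]] + [T [T [F [P [A b]]]] :: [F [F [P [A b]]] % [P [A b]]]]]

E → E '+' T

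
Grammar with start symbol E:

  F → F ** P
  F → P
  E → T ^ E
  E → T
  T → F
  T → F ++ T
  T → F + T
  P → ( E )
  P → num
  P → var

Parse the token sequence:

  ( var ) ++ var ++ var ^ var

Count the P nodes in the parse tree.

5

[E [T [F [P ( [E [T [F [P var]]]] )]] ++ [T [F [P var]] ++ [T [F [P var]]]]] ^ [E [T [F [P var]]]]]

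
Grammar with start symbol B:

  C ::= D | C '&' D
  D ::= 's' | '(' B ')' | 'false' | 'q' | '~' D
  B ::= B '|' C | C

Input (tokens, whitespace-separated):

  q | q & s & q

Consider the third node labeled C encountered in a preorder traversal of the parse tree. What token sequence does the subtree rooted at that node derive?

q & s

[B [B [C [D q]]] | [C [C [C [D q]] & [D s]] & [D q]]]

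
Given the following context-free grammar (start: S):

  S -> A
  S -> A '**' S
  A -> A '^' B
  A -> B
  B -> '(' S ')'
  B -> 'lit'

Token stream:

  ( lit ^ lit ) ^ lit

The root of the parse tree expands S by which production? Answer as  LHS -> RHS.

[S [A [A [B ( [S [A [A [B lit]] ^ [B lit]]] )]] ^ [B lit]]]

S -> A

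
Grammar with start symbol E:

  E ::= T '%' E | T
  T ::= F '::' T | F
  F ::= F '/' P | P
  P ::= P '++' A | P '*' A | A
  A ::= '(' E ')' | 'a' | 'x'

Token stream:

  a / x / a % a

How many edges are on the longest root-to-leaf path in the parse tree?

7

[E [T [F [F [F [P [A a]]] / [P [A x]]] / [P [A a]]]] % [E [T [F [P [A a]]]]]]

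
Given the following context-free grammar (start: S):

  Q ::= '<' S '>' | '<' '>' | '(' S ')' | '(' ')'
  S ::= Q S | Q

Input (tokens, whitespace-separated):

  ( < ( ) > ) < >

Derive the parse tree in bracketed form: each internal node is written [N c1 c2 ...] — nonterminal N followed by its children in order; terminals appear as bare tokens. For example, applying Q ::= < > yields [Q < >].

S
Q S
( S ) S
( Q ) S
( < S > ) S
( < Q > ) S
( < ( ) > ) S
( < ( ) > ) Q
( < ( ) > ) < >

[S [Q ( [S [Q < [S [Q ( )]] >]] )] [S [Q < >]]]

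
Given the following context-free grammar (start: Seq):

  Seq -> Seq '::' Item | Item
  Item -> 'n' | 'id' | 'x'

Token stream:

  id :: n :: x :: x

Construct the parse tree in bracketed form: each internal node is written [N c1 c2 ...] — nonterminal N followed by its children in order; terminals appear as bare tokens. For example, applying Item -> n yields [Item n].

[Seq [Seq [Seq [Seq [Item id]] :: [Item n]] :: [Item x]] :: [Item x]]

Seq
Seq :: Item
Seq :: Item :: Item
Seq :: Item :: Item :: Item
Item :: Item :: Item :: Item
id :: Item :: Item :: Item
id :: n :: Item :: Item
id :: n :: x :: Item
id :: n :: x :: x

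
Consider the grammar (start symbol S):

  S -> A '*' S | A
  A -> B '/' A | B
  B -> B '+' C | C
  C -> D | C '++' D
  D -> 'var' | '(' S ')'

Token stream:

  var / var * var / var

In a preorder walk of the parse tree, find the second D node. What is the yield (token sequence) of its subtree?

var

[S [A [B [C [D var]]] / [A [B [C [D var]]]]] * [S [A [B [C [D var]]] / [A [B [C [D var]]]]]]]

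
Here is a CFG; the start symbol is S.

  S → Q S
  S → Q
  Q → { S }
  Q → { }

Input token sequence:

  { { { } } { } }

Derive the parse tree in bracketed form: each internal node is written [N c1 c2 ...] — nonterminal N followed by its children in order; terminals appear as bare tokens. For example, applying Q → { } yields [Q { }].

[S [Q { [S [Q { [S [Q { }]] }] [S [Q { }]]] }]]

S
Q
{ S }
{ Q S }
{ { S } S }
{ { Q } S }
{ { { } } S }
{ { { } } Q }
{ { { } } { } }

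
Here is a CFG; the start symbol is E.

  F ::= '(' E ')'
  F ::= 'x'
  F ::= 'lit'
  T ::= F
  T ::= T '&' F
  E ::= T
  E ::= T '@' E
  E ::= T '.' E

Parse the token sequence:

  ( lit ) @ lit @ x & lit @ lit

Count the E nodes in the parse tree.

[E [T [F ( [E [T [F lit]]] )]] @ [E [T [F lit]] @ [E [T [T [F x]] & [F lit]] @ [E [T [F lit]]]]]]

5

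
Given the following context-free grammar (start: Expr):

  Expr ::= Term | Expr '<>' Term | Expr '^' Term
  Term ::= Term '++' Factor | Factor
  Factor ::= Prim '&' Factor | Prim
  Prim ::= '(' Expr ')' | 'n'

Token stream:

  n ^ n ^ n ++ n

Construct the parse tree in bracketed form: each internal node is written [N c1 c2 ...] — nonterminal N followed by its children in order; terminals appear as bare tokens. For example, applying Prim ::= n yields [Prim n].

Expr
Expr ^ Term
Expr ^ Term ^ Term
Term ^ Term ^ Term
Factor ^ Term ^ Term
Prim ^ Term ^ Term
n ^ Term ^ Term
n ^ Factor ^ Term
n ^ Prim ^ Term
n ^ n ^ Term
n ^ n ^ Term ++ Factor
n ^ n ^ Factor ++ Factor
n ^ n ^ Prim ++ Factor
n ^ n ^ n ++ Factor
n ^ n ^ n ++ Prim
n ^ n ^ n ++ n

[Expr [Expr [Expr [Term [Factor [Prim n]]]] ^ [Term [Factor [Prim n]]]] ^ [Term [Term [Factor [Prim n]]] ++ [Factor [Prim n]]]]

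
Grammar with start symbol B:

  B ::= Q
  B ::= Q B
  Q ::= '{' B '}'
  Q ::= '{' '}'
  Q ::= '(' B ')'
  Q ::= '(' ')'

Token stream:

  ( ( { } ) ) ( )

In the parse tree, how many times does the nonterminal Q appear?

4

[B [Q ( [B [Q ( [B [Q { }]] )]] )] [B [Q ( )]]]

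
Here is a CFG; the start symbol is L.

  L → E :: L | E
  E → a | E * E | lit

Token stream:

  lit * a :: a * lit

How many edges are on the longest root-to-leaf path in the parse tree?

[L [E [E lit] * [E a]] :: [L [E [E a] * [E lit]]]]

4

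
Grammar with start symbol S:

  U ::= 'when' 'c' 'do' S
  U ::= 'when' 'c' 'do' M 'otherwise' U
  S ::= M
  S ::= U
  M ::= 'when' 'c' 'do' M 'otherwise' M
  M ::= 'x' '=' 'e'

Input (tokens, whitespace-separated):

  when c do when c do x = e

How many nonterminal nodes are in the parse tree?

[S [U when c do [S [U when c do [S [M x = e]]]]]]

6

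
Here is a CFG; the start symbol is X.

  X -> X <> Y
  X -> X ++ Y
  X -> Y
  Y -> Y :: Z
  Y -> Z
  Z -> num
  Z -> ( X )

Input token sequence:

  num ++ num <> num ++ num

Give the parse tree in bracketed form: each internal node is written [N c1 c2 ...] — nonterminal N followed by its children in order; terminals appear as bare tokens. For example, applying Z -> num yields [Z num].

[X [X [X [X [Y [Z num]]] ++ [Y [Z num]]] <> [Y [Z num]]] ++ [Y [Z num]]]

X
X ++ Y
X <> Y ++ Y
X ++ Y <> Y ++ Y
Y ++ Y <> Y ++ Y
Z ++ Y <> Y ++ Y
num ++ Y <> Y ++ Y
num ++ Z <> Y ++ Y
num ++ num <> Y ++ Y
num ++ num <> Z ++ Y
num ++ num <> num ++ Y
num ++ num <> num ++ Z
num ++ num <> num ++ num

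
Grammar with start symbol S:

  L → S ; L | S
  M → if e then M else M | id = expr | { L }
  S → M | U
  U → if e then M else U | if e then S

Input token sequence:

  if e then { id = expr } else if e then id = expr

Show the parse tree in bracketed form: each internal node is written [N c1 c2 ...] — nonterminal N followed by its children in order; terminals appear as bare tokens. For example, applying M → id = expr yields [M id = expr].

S
U
if e then M else U
if e then { L } else U
if e then { S } else U
if e then { M } else U
if e then { id = expr } else U
if e then { id = expr } else if e then S
if e then { id = expr } else if e then M
if e then { id = expr } else if e then id = expr

[S [U if e then [M { [L [S [M id = expr]]] }] else [U if e then [S [M id = expr]]]]]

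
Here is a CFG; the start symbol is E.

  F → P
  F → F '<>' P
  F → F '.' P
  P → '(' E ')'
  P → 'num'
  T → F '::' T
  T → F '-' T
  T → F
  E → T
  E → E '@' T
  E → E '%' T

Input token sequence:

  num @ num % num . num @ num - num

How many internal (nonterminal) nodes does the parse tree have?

[E [E [E [E [T [F [P num]]]] @ [T [F [P num]]]] % [T [F [F [P num]] . [P num]]]] @ [T [F [P num]] - [T [F [P num]]]]]

21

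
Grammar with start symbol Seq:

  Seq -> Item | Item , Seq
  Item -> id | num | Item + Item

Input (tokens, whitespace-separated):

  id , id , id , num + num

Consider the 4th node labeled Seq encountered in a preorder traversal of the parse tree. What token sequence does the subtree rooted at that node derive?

[Seq [Item id] , [Seq [Item id] , [Seq [Item id] , [Seq [Item [Item num] + [Item num]]]]]]

num + num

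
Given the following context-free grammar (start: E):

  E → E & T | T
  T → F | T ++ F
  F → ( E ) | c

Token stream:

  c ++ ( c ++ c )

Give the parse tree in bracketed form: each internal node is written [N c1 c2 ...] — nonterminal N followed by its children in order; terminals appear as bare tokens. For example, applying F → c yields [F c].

E
T
T ++ F
F ++ F
c ++ F
c ++ ( E )
c ++ ( T )
c ++ ( T ++ F )
c ++ ( F ++ F )
c ++ ( c ++ F )
c ++ ( c ++ c )

[E [T [T [F c]] ++ [F ( [E [T [T [F c]] ++ [F c]]] )]]]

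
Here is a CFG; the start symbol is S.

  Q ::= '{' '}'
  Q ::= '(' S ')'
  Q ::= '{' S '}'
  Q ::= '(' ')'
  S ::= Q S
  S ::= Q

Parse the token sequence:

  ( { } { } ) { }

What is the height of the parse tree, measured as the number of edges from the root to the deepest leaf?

[S [Q ( [S [Q { }] [S [Q { }]]] )] [S [Q { }]]]

5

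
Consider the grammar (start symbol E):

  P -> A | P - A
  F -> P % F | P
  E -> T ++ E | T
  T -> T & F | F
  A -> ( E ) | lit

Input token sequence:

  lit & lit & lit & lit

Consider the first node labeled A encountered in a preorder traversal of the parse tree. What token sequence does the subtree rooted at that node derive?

[E [T [T [T [T [F [P [A lit]]]] & [F [P [A lit]]]] & [F [P [A lit]]]] & [F [P [A lit]]]]]

lit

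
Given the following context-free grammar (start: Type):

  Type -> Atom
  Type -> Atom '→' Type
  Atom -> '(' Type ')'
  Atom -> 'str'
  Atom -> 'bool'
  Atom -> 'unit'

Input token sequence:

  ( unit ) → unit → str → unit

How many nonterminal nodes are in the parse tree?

[Type [Atom ( [Type [Atom unit]] )] → [Type [Atom unit] → [Type [Atom str] → [Type [Atom unit]]]]]

10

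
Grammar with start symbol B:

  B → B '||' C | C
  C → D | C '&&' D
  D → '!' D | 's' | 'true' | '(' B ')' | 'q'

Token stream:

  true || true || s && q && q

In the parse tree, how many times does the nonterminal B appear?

3

[B [B [B [C [D true]]] || [C [D true]]] || [C [C [C [D s]] && [D q]] && [D q]]]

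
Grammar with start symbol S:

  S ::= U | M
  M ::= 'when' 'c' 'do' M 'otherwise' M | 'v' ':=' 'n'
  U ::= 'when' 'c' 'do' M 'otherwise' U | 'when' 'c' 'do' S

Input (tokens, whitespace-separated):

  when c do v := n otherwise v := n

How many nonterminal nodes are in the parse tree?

[S [M when c do [M v := n] otherwise [M v := n]]]

4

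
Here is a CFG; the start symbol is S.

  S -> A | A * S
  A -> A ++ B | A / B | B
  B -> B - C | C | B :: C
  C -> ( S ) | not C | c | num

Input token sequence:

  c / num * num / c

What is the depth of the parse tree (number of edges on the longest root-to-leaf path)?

[S [A [A [B [C c]]] / [B [C num]]] * [S [A [A [B [C num]]] / [B [C c]]]]]

6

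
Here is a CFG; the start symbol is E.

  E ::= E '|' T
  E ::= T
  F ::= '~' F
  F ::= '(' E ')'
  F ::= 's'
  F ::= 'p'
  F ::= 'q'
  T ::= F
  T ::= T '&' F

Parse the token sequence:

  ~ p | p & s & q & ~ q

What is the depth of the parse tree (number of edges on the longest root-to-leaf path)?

6

[E [E [T [F ~ [F p]]]] | [T [T [T [T [F p]] & [F s]] & [F q]] & [F ~ [F q]]]]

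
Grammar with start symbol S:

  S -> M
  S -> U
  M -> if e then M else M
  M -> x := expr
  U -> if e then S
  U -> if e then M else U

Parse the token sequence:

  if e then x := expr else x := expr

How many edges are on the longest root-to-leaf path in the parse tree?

3

[S [M if e then [M x := expr] else [M x := expr]]]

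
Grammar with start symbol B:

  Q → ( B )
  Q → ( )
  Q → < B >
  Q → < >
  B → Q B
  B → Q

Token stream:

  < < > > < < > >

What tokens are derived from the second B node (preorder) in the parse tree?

< >

[B [Q < [B [Q < >]] >] [B [Q < [B [Q < >]] >]]]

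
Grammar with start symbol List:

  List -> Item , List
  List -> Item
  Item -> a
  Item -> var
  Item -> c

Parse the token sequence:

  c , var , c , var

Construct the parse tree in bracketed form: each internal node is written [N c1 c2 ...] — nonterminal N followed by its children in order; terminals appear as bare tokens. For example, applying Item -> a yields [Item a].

List
Item , List
c , List
c , Item , List
c , var , List
c , var , Item , List
c , var , c , List
c , var , c , Item
c , var , c , var

[List [Item c] , [List [Item var] , [List [Item c] , [List [Item var]]]]]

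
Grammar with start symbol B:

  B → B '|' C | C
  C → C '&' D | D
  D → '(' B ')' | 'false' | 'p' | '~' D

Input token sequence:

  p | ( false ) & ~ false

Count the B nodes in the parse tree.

[B [B [C [D p]]] | [C [C [D ( [B [C [D false]]] )]] & [D ~ [D false]]]]

3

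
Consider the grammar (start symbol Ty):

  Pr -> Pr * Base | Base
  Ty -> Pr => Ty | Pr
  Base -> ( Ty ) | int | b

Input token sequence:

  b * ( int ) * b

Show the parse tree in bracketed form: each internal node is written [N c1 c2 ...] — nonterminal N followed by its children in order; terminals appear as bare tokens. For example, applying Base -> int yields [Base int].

Ty
Pr
Pr * Base
Pr * Base * Base
Base * Base * Base
b * Base * Base
b * ( Ty ) * Base
b * ( Pr ) * Base
b * ( Base ) * Base
b * ( int ) * Base
b * ( int ) * b

[Ty [Pr [Pr [Pr [Base b]] * [Base ( [Ty [Pr [Base int]]] )]] * [Base b]]]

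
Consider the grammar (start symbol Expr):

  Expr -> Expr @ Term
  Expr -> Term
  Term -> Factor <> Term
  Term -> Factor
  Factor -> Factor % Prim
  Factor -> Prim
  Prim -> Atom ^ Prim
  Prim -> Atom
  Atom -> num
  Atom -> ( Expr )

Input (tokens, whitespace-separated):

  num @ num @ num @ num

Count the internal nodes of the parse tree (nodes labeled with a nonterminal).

[Expr [Expr [Expr [Expr [Term [Factor [Prim [Atom num]]]]] @ [Term [Factor [Prim [Atom num]]]]] @ [Term [Factor [Prim [Atom num]]]]] @ [Term [Factor [Prim [Atom num]]]]]

20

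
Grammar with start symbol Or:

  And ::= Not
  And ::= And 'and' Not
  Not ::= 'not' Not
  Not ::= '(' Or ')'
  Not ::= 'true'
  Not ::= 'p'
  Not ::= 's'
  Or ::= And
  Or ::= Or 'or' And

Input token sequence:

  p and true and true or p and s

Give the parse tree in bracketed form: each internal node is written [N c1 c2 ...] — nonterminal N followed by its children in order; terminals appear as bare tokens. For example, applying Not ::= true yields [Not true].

[Or [Or [And [And [And [Not p]] and [Not true]] and [Not true]]] or [And [And [Not p]] and [Not s]]]

Or
Or or And
And or And
And and Not or And
And and Not and Not or And
Not and Not and Not or And
p and Not and Not or And
p and true and Not or And
p and true and true or And
p and true and true or And and Not
p and true and true or Not and Not
p and true and true or p and Not
p and true and true or p and s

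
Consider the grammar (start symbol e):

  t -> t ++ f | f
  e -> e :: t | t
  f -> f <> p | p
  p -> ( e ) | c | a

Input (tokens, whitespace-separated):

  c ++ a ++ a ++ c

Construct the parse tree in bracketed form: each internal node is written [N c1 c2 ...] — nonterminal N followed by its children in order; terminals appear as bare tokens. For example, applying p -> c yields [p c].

e
t
t ++ f
t ++ f ++ f
t ++ f ++ f ++ f
f ++ f ++ f ++ f
p ++ f ++ f ++ f
c ++ f ++ f ++ f
c ++ p ++ f ++ f
c ++ a ++ f ++ f
c ++ a ++ p ++ f
c ++ a ++ a ++ f
c ++ a ++ a ++ p
c ++ a ++ a ++ c

[e [t [t [t [t [f [p c]]] ++ [f [p a]]] ++ [f [p a]]] ++ [f [p c]]]]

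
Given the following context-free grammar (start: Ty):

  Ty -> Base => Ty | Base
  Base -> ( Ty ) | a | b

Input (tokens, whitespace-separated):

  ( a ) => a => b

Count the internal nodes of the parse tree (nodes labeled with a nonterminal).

[Ty [Base ( [Ty [Base a]] )] => [Ty [Base a] => [Ty [Base b]]]]

8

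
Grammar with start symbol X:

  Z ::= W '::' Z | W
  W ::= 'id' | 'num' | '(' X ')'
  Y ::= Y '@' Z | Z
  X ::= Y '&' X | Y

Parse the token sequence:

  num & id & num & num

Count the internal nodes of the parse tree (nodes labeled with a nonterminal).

[X [Y [Z [W num]]] & [X [Y [Z [W id]]] & [X [Y [Z [W num]]] & [X [Y [Z [W num]]]]]]]

16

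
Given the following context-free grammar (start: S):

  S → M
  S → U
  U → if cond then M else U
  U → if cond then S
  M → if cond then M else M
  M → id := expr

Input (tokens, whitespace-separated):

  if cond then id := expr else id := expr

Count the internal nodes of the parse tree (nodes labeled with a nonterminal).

[S [M if cond then [M id := expr] else [M id := expr]]]

4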